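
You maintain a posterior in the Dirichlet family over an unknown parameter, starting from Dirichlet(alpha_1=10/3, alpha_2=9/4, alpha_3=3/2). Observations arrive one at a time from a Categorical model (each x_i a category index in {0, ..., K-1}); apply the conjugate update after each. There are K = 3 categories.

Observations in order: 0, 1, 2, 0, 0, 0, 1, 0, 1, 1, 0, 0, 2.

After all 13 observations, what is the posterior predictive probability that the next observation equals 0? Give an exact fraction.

obs 1: x=0 → posterior Dirichlet(13/3, 9/4, 3/2)
obs 2: x=1 → posterior Dirichlet(13/3, 13/4, 3/2)
obs 3: x=2 → posterior Dirichlet(13/3, 13/4, 5/2)
obs 4: x=0 → posterior Dirichlet(16/3, 13/4, 5/2)
obs 5: x=0 → posterior Dirichlet(19/3, 13/4, 5/2)
obs 6: x=0 → posterior Dirichlet(22/3, 13/4, 5/2)
obs 7: x=1 → posterior Dirichlet(22/3, 17/4, 5/2)
obs 8: x=0 → posterior Dirichlet(25/3, 17/4, 5/2)
obs 9: x=1 → posterior Dirichlet(25/3, 21/4, 5/2)
obs 10: x=1 → posterior Dirichlet(25/3, 25/4, 5/2)
obs 11: x=0 → posterior Dirichlet(28/3, 25/4, 5/2)
obs 12: x=0 → posterior Dirichlet(31/3, 25/4, 5/2)
obs 13: x=2 → posterior Dirichlet(31/3, 25/4, 7/2)

124/241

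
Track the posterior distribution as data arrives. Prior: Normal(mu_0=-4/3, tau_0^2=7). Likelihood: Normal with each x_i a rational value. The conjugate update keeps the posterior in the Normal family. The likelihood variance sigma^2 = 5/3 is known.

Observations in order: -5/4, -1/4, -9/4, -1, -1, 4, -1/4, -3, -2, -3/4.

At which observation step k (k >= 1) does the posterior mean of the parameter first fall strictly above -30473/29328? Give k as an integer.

obs 1: x=-5/4 → posterior Normal(-395/312, 35/26)
obs 2: x=-1/4 → posterior Normal(-229/282, 35/47)
obs 3: x=-9/4 → posterior Normal(-1025/816, 35/68)
obs 4: x=-1 → posterior Normal(-1277/1068, 35/89)
obs 5: x=-1 → posterior Normal(-139/120, 7/22)
obs 6: x=4 → posterior Normal(-521/1572, 35/131)
obs 7: x=-1/4 → posterior Normal(-73/228, 35/152)
obs 8: x=-3 → posterior Normal(-335/519, 35/173)
obs 9: x=-2 → posterior Normal(-461/582, 35/194)
obs 10: x=-3/4 → posterior Normal(-2033/2580, 7/43)

k = 2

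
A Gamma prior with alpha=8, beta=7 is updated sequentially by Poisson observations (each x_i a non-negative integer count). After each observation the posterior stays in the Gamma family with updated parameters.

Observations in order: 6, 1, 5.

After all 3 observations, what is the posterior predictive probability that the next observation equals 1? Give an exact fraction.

2000000000000000000000/7400249944258160101211

obs 1: x=6 → posterior Gamma(14, 8)
obs 2: x=1 → posterior Gamma(15, 9)
obs 3: x=5 → posterior Gamma(20, 10)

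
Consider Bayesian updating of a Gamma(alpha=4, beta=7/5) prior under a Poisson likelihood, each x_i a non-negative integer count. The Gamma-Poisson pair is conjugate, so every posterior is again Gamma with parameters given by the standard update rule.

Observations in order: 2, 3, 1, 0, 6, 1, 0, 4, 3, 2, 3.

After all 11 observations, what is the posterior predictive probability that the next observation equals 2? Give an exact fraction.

obs 1: x=2 → posterior Gamma(6, 12/5)
obs 2: x=3 → posterior Gamma(9, 17/5)
obs 3: x=1 → posterior Gamma(10, 22/5)
obs 4: x=0 → posterior Gamma(10, 27/5)
obs 5: x=6 → posterior Gamma(16, 32/5)
obs 6: x=1 → posterior Gamma(17, 37/5)
obs 7: x=0 → posterior Gamma(17, 42/5)
obs 8: x=4 → posterior Gamma(21, 47/5)
obs 9: x=3 → posterior Gamma(24, 52/5)
obs 10: x=2 → posterior Gamma(26, 57/5)
obs 11: x=3 → posterior Gamma(29, 62/5)

103702269535691026151934527224873044084291504363798528000/405806392232140510970895018914674415041793859755635323883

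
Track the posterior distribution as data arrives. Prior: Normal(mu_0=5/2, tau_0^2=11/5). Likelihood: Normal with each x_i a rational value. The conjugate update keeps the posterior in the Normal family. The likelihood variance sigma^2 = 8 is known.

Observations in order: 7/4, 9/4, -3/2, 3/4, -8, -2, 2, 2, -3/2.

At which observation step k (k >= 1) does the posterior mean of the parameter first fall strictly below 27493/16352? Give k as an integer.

obs 1: x=7/4 → posterior Normal(159/68, 88/51)
obs 2: x=9/4 → posterior Normal(72/31, 44/31)
obs 3: x=-3/2 → posterior Normal(255/146, 88/73)
obs 4: x=3/4 → posterior Normal(181/112, 22/21)
obs 5: x=-8 → posterior Normal(191/380, 88/95)
obs 6: x=-2 → posterior Normal(103/424, 44/53)
obs 7: x=2 → posterior Normal(191/468, 88/117)
obs 8: x=2 → posterior Normal(279/512, 11/16)
obs 9: x=-3/2 → posterior Normal(213/556, 88/139)

k = 4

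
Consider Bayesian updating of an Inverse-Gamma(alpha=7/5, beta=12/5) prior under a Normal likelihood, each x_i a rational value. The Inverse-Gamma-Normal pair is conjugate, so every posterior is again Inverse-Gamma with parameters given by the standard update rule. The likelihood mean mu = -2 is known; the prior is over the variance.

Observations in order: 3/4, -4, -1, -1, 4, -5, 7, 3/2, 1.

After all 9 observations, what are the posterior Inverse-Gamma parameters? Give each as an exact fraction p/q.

alpha=59/10, beta=13249/160

obs 1: x=3/4 → posterior Inverse-Gamma(19/10, 989/160)
obs 2: x=-4 → posterior Inverse-Gamma(12/5, 1309/160)
obs 3: x=-1 → posterior Inverse-Gamma(29/10, 1389/160)
obs 4: x=-1 → posterior Inverse-Gamma(17/5, 1469/160)
obs 5: x=4 → posterior Inverse-Gamma(39/10, 4349/160)
obs 6: x=-5 → posterior Inverse-Gamma(22/5, 5069/160)
obs 7: x=7 → posterior Inverse-Gamma(49/10, 11549/160)
obs 8: x=3/2 → posterior Inverse-Gamma(27/5, 12529/160)
obs 9: x=1 → posterior Inverse-Gamma(59/10, 13249/160)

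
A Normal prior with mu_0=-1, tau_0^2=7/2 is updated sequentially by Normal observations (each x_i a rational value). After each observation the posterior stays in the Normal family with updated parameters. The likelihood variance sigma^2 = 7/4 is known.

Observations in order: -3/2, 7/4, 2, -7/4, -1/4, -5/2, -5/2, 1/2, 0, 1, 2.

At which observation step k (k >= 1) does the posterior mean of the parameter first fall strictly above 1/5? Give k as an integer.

k = 3

obs 1: x=-3/2 → posterior Normal(-4/3, 7/6)
obs 2: x=7/4 → posterior Normal(-1/10, 7/10)
obs 3: x=2 → posterior Normal(1/2, 1/2)
obs 4: x=-7/4 → posterior Normal(0, 7/18)
obs 5: x=-1/4 → posterior Normal(-1/22, 7/22)
obs 6: x=-5/2 → posterior Normal(-11/26, 7/26)
obs 7: x=-5/2 → posterior Normal(-7/10, 7/30)
obs 8: x=1/2 → posterior Normal(-19/34, 7/34)
obs 9: x=0 → posterior Normal(-1/2, 7/38)
obs 10: x=1 → posterior Normal(-5/14, 1/6)
obs 11: x=2 → posterior Normal(-7/46, 7/46)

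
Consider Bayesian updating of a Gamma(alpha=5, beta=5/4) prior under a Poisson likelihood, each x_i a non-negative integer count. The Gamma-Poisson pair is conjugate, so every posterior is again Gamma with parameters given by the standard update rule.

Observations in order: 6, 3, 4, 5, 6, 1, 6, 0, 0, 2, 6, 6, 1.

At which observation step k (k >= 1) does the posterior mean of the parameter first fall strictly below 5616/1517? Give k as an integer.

k = 9

obs 1: x=6 → posterior Gamma(11, 9/4)
obs 2: x=3 → posterior Gamma(14, 13/4)
obs 3: x=4 → posterior Gamma(18, 17/4)
obs 4: x=5 → posterior Gamma(23, 21/4)
obs 5: x=6 → posterior Gamma(29, 25/4)
obs 6: x=1 → posterior Gamma(30, 29/4)
obs 7: x=6 → posterior Gamma(36, 33/4)
obs 8: x=0 → posterior Gamma(36, 37/4)
obs 9: x=0 → posterior Gamma(36, 41/4)
obs 10: x=2 → posterior Gamma(38, 45/4)
obs 11: x=6 → posterior Gamma(44, 49/4)
obs 12: x=6 → posterior Gamma(50, 53/4)
obs 13: x=1 → posterior Gamma(51, 57/4)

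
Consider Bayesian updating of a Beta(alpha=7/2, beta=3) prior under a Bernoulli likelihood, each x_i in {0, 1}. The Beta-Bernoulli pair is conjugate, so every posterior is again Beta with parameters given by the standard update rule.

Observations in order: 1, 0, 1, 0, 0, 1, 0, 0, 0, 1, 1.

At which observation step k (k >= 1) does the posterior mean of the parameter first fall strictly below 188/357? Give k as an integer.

obs 1: x=1 → posterior Beta(9/2, 3)
obs 2: x=0 → posterior Beta(9/2, 4)
obs 3: x=1 → posterior Beta(11/2, 4)
obs 4: x=0 → posterior Beta(11/2, 5)
obs 5: x=0 → posterior Beta(11/2, 6)
obs 6: x=1 → posterior Beta(13/2, 6)
obs 7: x=0 → posterior Beta(13/2, 7)
obs 8: x=0 → posterior Beta(13/2, 8)
obs 9: x=0 → posterior Beta(13/2, 9)
obs 10: x=1 → posterior Beta(15/2, 9)
obs 11: x=1 → posterior Beta(17/2, 9)

k = 4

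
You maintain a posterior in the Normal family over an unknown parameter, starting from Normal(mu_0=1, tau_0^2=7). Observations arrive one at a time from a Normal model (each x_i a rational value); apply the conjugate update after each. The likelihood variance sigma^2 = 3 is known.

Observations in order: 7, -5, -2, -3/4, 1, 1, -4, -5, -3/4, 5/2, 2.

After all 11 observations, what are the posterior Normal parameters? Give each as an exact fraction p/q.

mu_0=-5/16, tau_0^2=21/80

obs 1: x=7 → posterior Normal(26/5, 21/10)
obs 2: x=-5 → posterior Normal(1, 21/17)
obs 3: x=-2 → posterior Normal(1/8, 7/8)
obs 4: x=-3/4 → posterior Normal(-9/124, 21/31)
obs 5: x=1 → posterior Normal(1/8, 21/38)
obs 6: x=1 → posterior Normal(47/180, 7/15)
obs 7: x=-4 → posterior Normal(-5/16, 21/52)
obs 8: x=-5 → posterior Normal(-205/236, 21/59)
obs 9: x=-3/4 → posterior Normal(-113/132, 7/22)
obs 10: x=5/2 → posterior Normal(-39/73, 21/73)
obs 11: x=2 → posterior Normal(-5/16, 21/80)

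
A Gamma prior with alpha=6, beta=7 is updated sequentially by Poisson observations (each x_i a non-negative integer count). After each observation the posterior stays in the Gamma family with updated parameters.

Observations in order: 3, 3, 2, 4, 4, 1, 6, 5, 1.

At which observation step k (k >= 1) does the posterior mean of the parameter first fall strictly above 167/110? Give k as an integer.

k = 4

obs 1: x=3 → posterior Gamma(9, 8)
obs 2: x=3 → posterior Gamma(12, 9)
obs 3: x=2 → posterior Gamma(14, 10)
obs 4: x=4 → posterior Gamma(18, 11)
obs 5: x=4 → posterior Gamma(22, 12)
obs 6: x=1 → posterior Gamma(23, 13)
obs 7: x=6 → posterior Gamma(29, 14)
obs 8: x=5 → posterior Gamma(34, 15)
obs 9: x=1 → posterior Gamma(35, 16)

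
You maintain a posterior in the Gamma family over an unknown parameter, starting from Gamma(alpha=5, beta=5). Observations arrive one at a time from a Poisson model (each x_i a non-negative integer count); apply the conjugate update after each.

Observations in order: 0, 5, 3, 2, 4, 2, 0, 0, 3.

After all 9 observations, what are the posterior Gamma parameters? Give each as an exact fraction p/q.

obs 1: x=0 → posterior Gamma(5, 6)
obs 2: x=5 → posterior Gamma(10, 7)
obs 3: x=3 → posterior Gamma(13, 8)
obs 4: x=2 → posterior Gamma(15, 9)
obs 5: x=4 → posterior Gamma(19, 10)
obs 6: x=2 → posterior Gamma(21, 11)
obs 7: x=0 → posterior Gamma(21, 12)
obs 8: x=0 → posterior Gamma(21, 13)
obs 9: x=3 → posterior Gamma(24, 14)

alpha=24, beta=14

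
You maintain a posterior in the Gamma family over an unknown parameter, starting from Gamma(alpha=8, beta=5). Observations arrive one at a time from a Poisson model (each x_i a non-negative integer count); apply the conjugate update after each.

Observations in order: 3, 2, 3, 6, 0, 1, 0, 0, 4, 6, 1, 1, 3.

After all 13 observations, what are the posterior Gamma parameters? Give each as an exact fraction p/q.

alpha=38, beta=18

obs 1: x=3 → posterior Gamma(11, 6)
obs 2: x=2 → posterior Gamma(13, 7)
obs 3: x=3 → posterior Gamma(16, 8)
obs 4: x=6 → posterior Gamma(22, 9)
obs 5: x=0 → posterior Gamma(22, 10)
obs 6: x=1 → posterior Gamma(23, 11)
obs 7: x=0 → posterior Gamma(23, 12)
obs 8: x=0 → posterior Gamma(23, 13)
obs 9: x=4 → posterior Gamma(27, 14)
obs 10: x=6 → posterior Gamma(33, 15)
obs 11: x=1 → posterior Gamma(34, 16)
obs 12: x=1 → posterior Gamma(35, 17)
obs 13: x=3 → posterior Gamma(38, 18)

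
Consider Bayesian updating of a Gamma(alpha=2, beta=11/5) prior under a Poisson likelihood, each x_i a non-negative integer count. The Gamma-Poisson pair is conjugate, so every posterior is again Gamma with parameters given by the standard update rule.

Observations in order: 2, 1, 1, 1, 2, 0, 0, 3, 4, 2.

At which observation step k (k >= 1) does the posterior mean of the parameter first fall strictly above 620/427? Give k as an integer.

obs 1: x=2 → posterior Gamma(4, 16/5)
obs 2: x=1 → posterior Gamma(5, 21/5)
obs 3: x=1 → posterior Gamma(6, 26/5)
obs 4: x=1 → posterior Gamma(7, 31/5)
obs 5: x=2 → posterior Gamma(9, 36/5)
obs 6: x=0 → posterior Gamma(9, 41/5)
obs 7: x=0 → posterior Gamma(9, 46/5)
obs 8: x=3 → posterior Gamma(12, 51/5)
obs 9: x=4 → posterior Gamma(16, 56/5)
obs 10: x=2 → posterior Gamma(18, 61/5)

k = 10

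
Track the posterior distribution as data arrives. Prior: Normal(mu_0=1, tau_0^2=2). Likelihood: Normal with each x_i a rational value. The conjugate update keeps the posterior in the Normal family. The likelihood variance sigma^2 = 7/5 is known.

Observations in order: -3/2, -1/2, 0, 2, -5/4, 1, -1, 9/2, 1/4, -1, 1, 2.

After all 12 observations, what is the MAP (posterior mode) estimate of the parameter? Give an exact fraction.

62/127

obs 1: x=-3/2 → posterior Normal(-8/17, 14/17)
obs 2: x=-1/2 → posterior Normal(-13/27, 14/27)
obs 3: x=0 → posterior Normal(-13/37, 14/37)
obs 4: x=2 → posterior Normal(7/47, 14/47)
obs 5: x=-5/4 → posterior Normal(-11/114, 14/57)
obs 6: x=1 → posterior Normal(9/134, 14/67)
obs 7: x=-1 → posterior Normal(-1/14, 2/11)
obs 8: x=9/2 → posterior Normal(79/174, 14/87)
obs 9: x=1/4 → posterior Normal(42/97, 14/97)
obs 10: x=-1 → posterior Normal(32/107, 14/107)
obs 11: x=1 → posterior Normal(14/39, 14/117)
obs 12: x=2 → posterior Normal(62/127, 14/127)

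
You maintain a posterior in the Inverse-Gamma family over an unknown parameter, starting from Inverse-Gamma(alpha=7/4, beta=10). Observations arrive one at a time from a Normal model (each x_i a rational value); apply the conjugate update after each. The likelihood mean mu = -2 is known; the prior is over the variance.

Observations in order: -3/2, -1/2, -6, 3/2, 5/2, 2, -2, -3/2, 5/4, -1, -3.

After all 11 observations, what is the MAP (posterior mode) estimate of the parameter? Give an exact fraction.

1597/264

obs 1: x=-3/2 → posterior Inverse-Gamma(9/4, 81/8)
obs 2: x=-1/2 → posterior Inverse-Gamma(11/4, 45/4)
obs 3: x=-6 → posterior Inverse-Gamma(13/4, 77/4)
obs 4: x=3/2 → posterior Inverse-Gamma(15/4, 203/8)
obs 5: x=5/2 → posterior Inverse-Gamma(17/4, 71/2)
obs 6: x=2 → posterior Inverse-Gamma(19/4, 87/2)
obs 7: x=-2 → posterior Inverse-Gamma(21/4, 87/2)
obs 8: x=-3/2 → posterior Inverse-Gamma(23/4, 349/8)
obs 9: x=5/4 → posterior Inverse-Gamma(25/4, 1565/32)
obs 10: x=-1 → posterior Inverse-Gamma(27/4, 1581/32)
obs 11: x=-3 → posterior Inverse-Gamma(29/4, 1597/32)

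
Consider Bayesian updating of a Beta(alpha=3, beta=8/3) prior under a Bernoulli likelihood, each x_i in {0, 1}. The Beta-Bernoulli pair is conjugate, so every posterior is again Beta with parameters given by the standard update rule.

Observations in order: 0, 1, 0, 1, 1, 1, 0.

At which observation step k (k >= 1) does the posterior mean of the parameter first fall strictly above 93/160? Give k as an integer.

obs 1: x=0 → posterior Beta(3, 11/3)
obs 2: x=1 → posterior Beta(4, 11/3)
obs 3: x=0 → posterior Beta(4, 14/3)
obs 4: x=1 → posterior Beta(5, 14/3)
obs 5: x=1 → posterior Beta(6, 14/3)
obs 6: x=1 → posterior Beta(7, 14/3)
obs 7: x=0 → posterior Beta(7, 17/3)

k = 6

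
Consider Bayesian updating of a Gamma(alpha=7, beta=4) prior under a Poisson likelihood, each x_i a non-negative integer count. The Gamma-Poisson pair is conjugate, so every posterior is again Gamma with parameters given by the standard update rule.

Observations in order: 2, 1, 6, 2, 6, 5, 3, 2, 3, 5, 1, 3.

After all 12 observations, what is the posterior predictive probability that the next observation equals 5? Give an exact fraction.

51951844034640170840565301555919825374144635240283663142748160/566102392446495912472763130484190827147641176198176468019613233

obs 1: x=2 → posterior Gamma(9, 5)
obs 2: x=1 → posterior Gamma(10, 6)
obs 3: x=6 → posterior Gamma(16, 7)
obs 4: x=2 → posterior Gamma(18, 8)
obs 5: x=6 → posterior Gamma(24, 9)
obs 6: x=5 → posterior Gamma(29, 10)
obs 7: x=3 → posterior Gamma(32, 11)
obs 8: x=2 → posterior Gamma(34, 12)
obs 9: x=3 → posterior Gamma(37, 13)
obs 10: x=5 → posterior Gamma(42, 14)
obs 11: x=1 → posterior Gamma(43, 15)
obs 12: x=3 → posterior Gamma(46, 16)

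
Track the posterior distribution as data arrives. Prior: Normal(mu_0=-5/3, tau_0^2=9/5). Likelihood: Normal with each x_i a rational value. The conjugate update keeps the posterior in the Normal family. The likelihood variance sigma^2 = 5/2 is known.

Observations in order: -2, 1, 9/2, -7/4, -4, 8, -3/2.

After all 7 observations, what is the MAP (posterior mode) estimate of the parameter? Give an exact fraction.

obs 1: x=-2 → posterior Normal(-233/129, 45/43)
obs 2: x=1 → posterior Normal(-179/183, 45/61)
obs 3: x=9/2 → posterior Normal(64/237, 45/79)
obs 4: x=-7/4 → posterior Normal(-61/582, 45/97)
obs 5: x=-4 → posterior Normal(-493/690, 9/23)
obs 6: x=8 → posterior Normal(53/114, 45/133)
obs 7: x=-3/2 → posterior Normal(209/906, 45/151)

209/906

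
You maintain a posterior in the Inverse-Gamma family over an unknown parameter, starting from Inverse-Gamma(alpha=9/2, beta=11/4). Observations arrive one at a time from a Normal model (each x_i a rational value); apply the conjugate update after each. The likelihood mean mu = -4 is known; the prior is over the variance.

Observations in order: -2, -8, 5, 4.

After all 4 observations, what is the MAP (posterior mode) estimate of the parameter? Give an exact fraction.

341/30

obs 1: x=-2 → posterior Inverse-Gamma(5, 19/4)
obs 2: x=-8 → posterior Inverse-Gamma(11/2, 51/4)
obs 3: x=5 → posterior Inverse-Gamma(6, 213/4)
obs 4: x=4 → posterior Inverse-Gamma(13/2, 341/4)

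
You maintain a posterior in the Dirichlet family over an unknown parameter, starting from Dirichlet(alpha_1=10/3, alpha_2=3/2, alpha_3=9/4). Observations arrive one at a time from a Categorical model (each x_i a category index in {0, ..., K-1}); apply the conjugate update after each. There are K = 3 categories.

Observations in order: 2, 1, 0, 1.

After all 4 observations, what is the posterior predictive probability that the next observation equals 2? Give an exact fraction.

39/133

obs 1: x=2 → posterior Dirichlet(10/3, 3/2, 13/4)
obs 2: x=1 → posterior Dirichlet(10/3, 5/2, 13/4)
obs 3: x=0 → posterior Dirichlet(13/3, 5/2, 13/4)
obs 4: x=1 → posterior Dirichlet(13/3, 7/2, 13/4)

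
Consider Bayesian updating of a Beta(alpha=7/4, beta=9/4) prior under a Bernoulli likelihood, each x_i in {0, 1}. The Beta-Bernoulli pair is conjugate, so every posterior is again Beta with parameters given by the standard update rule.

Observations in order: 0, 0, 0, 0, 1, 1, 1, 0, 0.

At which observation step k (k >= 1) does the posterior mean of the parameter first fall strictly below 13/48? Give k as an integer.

k = 3

obs 1: x=0 → posterior Beta(7/4, 13/4)
obs 2: x=0 → posterior Beta(7/4, 17/4)
obs 3: x=0 → posterior Beta(7/4, 21/4)
obs 4: x=0 → posterior Beta(7/4, 25/4)
obs 5: x=1 → posterior Beta(11/4, 25/4)
obs 6: x=1 → posterior Beta(15/4, 25/4)
obs 7: x=1 → posterior Beta(19/4, 25/4)
obs 8: x=0 → posterior Beta(19/4, 29/4)
obs 9: x=0 → posterior Beta(19/4, 33/4)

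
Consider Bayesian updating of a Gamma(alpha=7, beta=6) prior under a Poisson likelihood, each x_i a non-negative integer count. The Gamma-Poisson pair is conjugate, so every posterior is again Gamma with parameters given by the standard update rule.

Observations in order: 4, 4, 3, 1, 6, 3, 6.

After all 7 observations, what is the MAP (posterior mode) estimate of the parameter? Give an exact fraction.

obs 1: x=4 → posterior Gamma(11, 7)
obs 2: x=4 → posterior Gamma(15, 8)
obs 3: x=3 → posterior Gamma(18, 9)
obs 4: x=1 → posterior Gamma(19, 10)
obs 5: x=6 → posterior Gamma(25, 11)
obs 6: x=3 → posterior Gamma(28, 12)
obs 7: x=6 → posterior Gamma(34, 13)

33/13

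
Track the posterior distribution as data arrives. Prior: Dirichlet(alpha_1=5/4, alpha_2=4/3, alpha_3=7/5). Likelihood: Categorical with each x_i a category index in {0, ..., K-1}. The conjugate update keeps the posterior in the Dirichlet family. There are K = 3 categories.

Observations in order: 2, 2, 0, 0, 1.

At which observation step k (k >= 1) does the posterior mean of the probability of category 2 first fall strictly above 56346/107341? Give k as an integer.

k = 2

obs 1: x=2 → posterior Dirichlet(5/4, 4/3, 12/5)
obs 2: x=2 → posterior Dirichlet(5/4, 4/3, 17/5)
obs 3: x=0 → posterior Dirichlet(9/4, 4/3, 17/5)
obs 4: x=0 → posterior Dirichlet(13/4, 4/3, 17/5)
obs 5: x=1 → posterior Dirichlet(13/4, 7/3, 17/5)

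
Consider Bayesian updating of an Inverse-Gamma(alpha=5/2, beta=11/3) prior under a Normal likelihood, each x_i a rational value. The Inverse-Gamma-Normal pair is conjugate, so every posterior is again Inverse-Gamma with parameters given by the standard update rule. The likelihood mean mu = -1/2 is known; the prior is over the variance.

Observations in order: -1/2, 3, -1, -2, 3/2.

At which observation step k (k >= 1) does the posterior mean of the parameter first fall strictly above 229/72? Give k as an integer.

k = 2

obs 1: x=-1/2 → posterior Inverse-Gamma(3, 11/3)
obs 2: x=3 → posterior Inverse-Gamma(7/2, 235/24)
obs 3: x=-1 → posterior Inverse-Gamma(4, 119/12)
obs 4: x=-2 → posterior Inverse-Gamma(9/2, 265/24)
obs 5: x=3/2 → posterior Inverse-Gamma(5, 313/24)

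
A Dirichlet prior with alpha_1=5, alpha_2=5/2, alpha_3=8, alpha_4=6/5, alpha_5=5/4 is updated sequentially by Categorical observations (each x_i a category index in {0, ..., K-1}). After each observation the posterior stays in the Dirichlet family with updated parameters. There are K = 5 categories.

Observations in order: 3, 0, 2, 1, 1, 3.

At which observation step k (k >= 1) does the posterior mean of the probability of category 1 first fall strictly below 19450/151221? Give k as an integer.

k = 2

obs 1: x=3 → posterior Dirichlet(5, 5/2, 8, 11/5, 5/4)
obs 2: x=0 → posterior Dirichlet(6, 5/2, 8, 11/5, 5/4)
obs 3: x=2 → posterior Dirichlet(6, 5/2, 9, 11/5, 5/4)
obs 4: x=1 → posterior Dirichlet(6, 7/2, 9, 11/5, 5/4)
obs 5: x=1 → posterior Dirichlet(6, 9/2, 9, 11/5, 5/4)
obs 6: x=3 → posterior Dirichlet(6, 9/2, 9, 16/5, 5/4)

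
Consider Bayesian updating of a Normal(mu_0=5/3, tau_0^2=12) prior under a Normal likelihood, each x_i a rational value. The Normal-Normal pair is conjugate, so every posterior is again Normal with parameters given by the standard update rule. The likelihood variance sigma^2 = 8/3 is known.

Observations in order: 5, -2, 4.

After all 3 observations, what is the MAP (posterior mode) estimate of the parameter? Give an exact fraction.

199/87

obs 1: x=5 → posterior Normal(145/33, 24/11)
obs 2: x=-2 → posterior Normal(91/60, 6/5)
obs 3: x=4 → posterior Normal(199/87, 24/29)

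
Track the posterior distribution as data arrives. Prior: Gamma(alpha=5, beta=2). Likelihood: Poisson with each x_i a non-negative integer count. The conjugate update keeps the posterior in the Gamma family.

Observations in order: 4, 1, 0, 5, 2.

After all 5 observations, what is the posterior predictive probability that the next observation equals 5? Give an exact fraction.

obs 1: x=4 → posterior Gamma(9, 3)
obs 2: x=1 → posterior Gamma(10, 4)
obs 3: x=0 → posterior Gamma(10, 5)
obs 4: x=5 → posterior Gamma(15, 6)
obs 5: x=2 → posterior Gamma(17, 7)

4733798329125675243/73786976294838206464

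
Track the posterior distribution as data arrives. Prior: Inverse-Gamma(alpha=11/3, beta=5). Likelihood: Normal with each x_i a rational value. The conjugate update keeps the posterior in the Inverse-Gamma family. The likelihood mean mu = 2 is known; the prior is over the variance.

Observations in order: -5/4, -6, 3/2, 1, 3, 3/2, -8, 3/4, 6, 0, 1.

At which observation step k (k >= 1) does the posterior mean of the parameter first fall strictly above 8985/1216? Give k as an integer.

obs 1: x=-5/4 → posterior Inverse-Gamma(25/6, 329/32)
obs 2: x=-6 → posterior Inverse-Gamma(14/3, 1353/32)
obs 3: x=3/2 → posterior Inverse-Gamma(31/6, 1357/32)
obs 4: x=1 → posterior Inverse-Gamma(17/3, 1373/32)
obs 5: x=3 → posterior Inverse-Gamma(37/6, 1389/32)
obs 6: x=3/2 → posterior Inverse-Gamma(20/3, 1393/32)
obs 7: x=-8 → posterior Inverse-Gamma(43/6, 2993/32)
obs 8: x=3/4 → posterior Inverse-Gamma(23/3, 1509/16)
obs 9: x=6 → posterior Inverse-Gamma(49/6, 1637/16)
obs 10: x=0 → posterior Inverse-Gamma(26/3, 1669/16)
obs 11: x=1 → posterior Inverse-Gamma(55/6, 1677/16)

k = 2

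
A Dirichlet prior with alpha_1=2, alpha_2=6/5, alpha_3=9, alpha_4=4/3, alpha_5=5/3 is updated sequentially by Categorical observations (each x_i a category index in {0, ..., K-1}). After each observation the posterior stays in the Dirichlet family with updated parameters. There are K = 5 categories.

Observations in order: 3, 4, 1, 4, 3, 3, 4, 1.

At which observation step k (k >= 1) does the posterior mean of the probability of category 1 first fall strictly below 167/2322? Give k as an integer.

k = 2

obs 1: x=3 → posterior Dirichlet(2, 6/5, 9, 7/3, 5/3)
obs 2: x=4 → posterior Dirichlet(2, 6/5, 9, 7/3, 8/3)
obs 3: x=1 → posterior Dirichlet(2, 11/5, 9, 7/3, 8/3)
obs 4: x=4 → posterior Dirichlet(2, 11/5, 9, 7/3, 11/3)
obs 5: x=3 → posterior Dirichlet(2, 11/5, 9, 10/3, 11/3)
obs 6: x=3 → posterior Dirichlet(2, 11/5, 9, 13/3, 11/3)
obs 7: x=4 → posterior Dirichlet(2, 11/5, 9, 13/3, 14/3)
obs 8: x=1 → posterior Dirichlet(2, 16/5, 9, 13/3, 14/3)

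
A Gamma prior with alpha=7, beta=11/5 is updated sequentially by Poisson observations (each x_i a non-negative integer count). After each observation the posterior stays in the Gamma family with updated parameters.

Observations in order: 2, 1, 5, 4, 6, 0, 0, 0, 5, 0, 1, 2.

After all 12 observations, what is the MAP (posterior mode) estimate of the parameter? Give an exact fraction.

obs 1: x=2 → posterior Gamma(9, 16/5)
obs 2: x=1 → posterior Gamma(10, 21/5)
obs 3: x=5 → posterior Gamma(15, 26/5)
obs 4: x=4 → posterior Gamma(19, 31/5)
obs 5: x=6 → posterior Gamma(25, 36/5)
obs 6: x=0 → posterior Gamma(25, 41/5)
obs 7: x=0 → posterior Gamma(25, 46/5)
obs 8: x=0 → posterior Gamma(25, 51/5)
obs 9: x=5 → posterior Gamma(30, 56/5)
obs 10: x=0 → posterior Gamma(30, 61/5)
obs 11: x=1 → posterior Gamma(31, 66/5)
obs 12: x=2 → posterior Gamma(33, 71/5)

160/71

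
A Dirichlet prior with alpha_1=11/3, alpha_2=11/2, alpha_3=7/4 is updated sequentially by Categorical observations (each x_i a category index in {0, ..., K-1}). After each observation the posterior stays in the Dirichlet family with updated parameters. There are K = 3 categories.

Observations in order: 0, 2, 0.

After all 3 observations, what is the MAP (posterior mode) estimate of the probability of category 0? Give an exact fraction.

56/131

obs 1: x=0 → posterior Dirichlet(14/3, 11/2, 7/4)
obs 2: x=2 → posterior Dirichlet(14/3, 11/2, 11/4)
obs 3: x=0 → posterior Dirichlet(17/3, 11/2, 11/4)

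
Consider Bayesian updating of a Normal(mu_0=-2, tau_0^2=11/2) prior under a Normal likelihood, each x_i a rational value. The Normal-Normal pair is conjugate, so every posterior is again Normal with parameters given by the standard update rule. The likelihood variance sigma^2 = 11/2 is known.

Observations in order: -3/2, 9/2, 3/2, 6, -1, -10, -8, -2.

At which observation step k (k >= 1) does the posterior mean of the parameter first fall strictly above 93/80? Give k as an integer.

k = 4

obs 1: x=-3/2 → posterior Normal(-7/4, 11/4)
obs 2: x=9/2 → posterior Normal(1/3, 11/6)
obs 3: x=3/2 → posterior Normal(5/8, 11/8)
obs 4: x=6 → posterior Normal(17/10, 11/10)
obs 5: x=-1 → posterior Normal(5/4, 11/12)
obs 6: x=-10 → posterior Normal(-5/14, 11/14)
obs 7: x=-8 → posterior Normal(-21/16, 11/16)
obs 8: x=-2 → posterior Normal(-25/18, 11/18)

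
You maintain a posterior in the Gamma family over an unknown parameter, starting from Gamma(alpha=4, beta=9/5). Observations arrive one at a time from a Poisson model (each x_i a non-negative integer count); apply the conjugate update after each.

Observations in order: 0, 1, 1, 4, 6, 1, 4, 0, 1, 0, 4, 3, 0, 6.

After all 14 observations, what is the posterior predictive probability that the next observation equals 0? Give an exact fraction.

obs 1: x=0 → posterior Gamma(4, 14/5)
obs 2: x=1 → posterior Gamma(5, 19/5)
obs 3: x=1 → posterior Gamma(6, 24/5)
obs 4: x=4 → posterior Gamma(10, 29/5)
obs 5: x=6 → posterior Gamma(16, 34/5)
obs 6: x=1 → posterior Gamma(17, 39/5)
obs 7: x=4 → posterior Gamma(21, 44/5)
obs 8: x=0 → posterior Gamma(21, 49/5)
obs 9: x=1 → posterior Gamma(22, 54/5)
obs 10: x=0 → posterior Gamma(22, 59/5)
obs 11: x=4 → posterior Gamma(26, 64/5)
obs 12: x=3 → posterior Gamma(29, 69/5)
obs 13: x=0 → posterior Gamma(29, 74/5)
obs 14: x=6 → posterior Gamma(35, 79/5)

2611849781211514810006146424430399396321720704640340325756179234799/22375616613108642311786869025408425094936368364521160435387779252224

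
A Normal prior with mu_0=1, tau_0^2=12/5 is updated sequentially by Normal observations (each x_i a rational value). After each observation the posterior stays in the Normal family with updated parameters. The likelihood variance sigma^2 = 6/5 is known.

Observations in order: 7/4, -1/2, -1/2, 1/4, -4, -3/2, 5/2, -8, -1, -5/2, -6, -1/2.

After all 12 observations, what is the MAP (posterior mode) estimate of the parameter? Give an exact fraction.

obs 1: x=7/4 → posterior Normal(3/2, 4/5)
obs 2: x=-1/2 → posterior Normal(7/10, 12/25)
obs 3: x=-1/2 → posterior Normal(5/14, 12/35)
obs 4: x=1/4 → posterior Normal(1/3, 4/15)
obs 5: x=-4 → posterior Normal(-5/11, 12/55)
obs 6: x=-3/2 → posterior Normal(-8/13, 12/65)
obs 7: x=5/2 → posterior Normal(-1/5, 4/25)
obs 8: x=-8 → posterior Normal(-19/17, 12/85)
obs 9: x=-1 → posterior Normal(-21/19, 12/95)
obs 10: x=-5/2 → posterior Normal(-26/21, 4/35)
obs 11: x=-6 → posterior Normal(-38/23, 12/115)
obs 12: x=-1/2 → posterior Normal(-39/25, 12/125)

-39/25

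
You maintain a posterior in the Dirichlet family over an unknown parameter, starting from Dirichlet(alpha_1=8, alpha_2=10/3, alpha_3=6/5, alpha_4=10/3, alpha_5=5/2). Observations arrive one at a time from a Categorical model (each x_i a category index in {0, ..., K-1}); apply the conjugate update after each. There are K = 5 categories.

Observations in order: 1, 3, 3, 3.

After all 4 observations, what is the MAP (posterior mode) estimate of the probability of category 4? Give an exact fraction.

45/521

obs 1: x=1 → posterior Dirichlet(8, 13/3, 6/5, 10/3, 5/2)
obs 2: x=3 → posterior Dirichlet(8, 13/3, 6/5, 13/3, 5/2)
obs 3: x=3 → posterior Dirichlet(8, 13/3, 6/5, 16/3, 5/2)
obs 4: x=3 → posterior Dirichlet(8, 13/3, 6/5, 19/3, 5/2)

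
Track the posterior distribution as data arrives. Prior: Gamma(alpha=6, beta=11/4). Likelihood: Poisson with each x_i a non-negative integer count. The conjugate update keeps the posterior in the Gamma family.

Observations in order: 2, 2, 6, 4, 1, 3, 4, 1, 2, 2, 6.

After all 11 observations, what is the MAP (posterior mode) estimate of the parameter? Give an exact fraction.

152/55

obs 1: x=2 → posterior Gamma(8, 15/4)
obs 2: x=2 → posterior Gamma(10, 19/4)
obs 3: x=6 → posterior Gamma(16, 23/4)
obs 4: x=4 → posterior Gamma(20, 27/4)
obs 5: x=1 → posterior Gamma(21, 31/4)
obs 6: x=3 → posterior Gamma(24, 35/4)
obs 7: x=4 → posterior Gamma(28, 39/4)
obs 8: x=1 → posterior Gamma(29, 43/4)
obs 9: x=2 → posterior Gamma(31, 47/4)
obs 10: x=2 → posterior Gamma(33, 51/4)
obs 11: x=6 → posterior Gamma(39, 55/4)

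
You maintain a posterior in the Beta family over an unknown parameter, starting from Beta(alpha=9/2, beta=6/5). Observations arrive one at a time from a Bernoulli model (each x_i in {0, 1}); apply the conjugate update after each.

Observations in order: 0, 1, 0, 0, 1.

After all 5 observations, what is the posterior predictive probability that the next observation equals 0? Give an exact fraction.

obs 1: x=0 → posterior Beta(9/2, 11/5)
obs 2: x=1 → posterior Beta(11/2, 11/5)
obs 3: x=0 → posterior Beta(11/2, 16/5)
obs 4: x=0 → posterior Beta(11/2, 21/5)
obs 5: x=1 → posterior Beta(13/2, 21/5)

42/107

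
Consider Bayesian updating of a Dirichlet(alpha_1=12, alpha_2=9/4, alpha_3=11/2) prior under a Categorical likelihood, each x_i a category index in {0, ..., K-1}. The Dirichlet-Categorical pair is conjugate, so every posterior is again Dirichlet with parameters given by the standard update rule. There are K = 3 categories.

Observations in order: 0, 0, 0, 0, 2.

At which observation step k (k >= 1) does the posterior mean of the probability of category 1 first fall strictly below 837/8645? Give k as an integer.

k = 4

obs 1: x=0 → posterior Dirichlet(13, 9/4, 11/2)
obs 2: x=0 → posterior Dirichlet(14, 9/4, 11/2)
obs 3: x=0 → posterior Dirichlet(15, 9/4, 11/2)
obs 4: x=0 → posterior Dirichlet(16, 9/4, 11/2)
obs 5: x=2 → posterior Dirichlet(16, 9/4, 13/2)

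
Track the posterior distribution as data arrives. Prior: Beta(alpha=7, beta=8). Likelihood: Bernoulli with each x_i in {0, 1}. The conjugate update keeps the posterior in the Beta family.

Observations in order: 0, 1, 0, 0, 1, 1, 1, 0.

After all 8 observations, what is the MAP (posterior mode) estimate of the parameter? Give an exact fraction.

obs 1: x=0 → posterior Beta(7, 9)
obs 2: x=1 → posterior Beta(8, 9)
obs 3: x=0 → posterior Beta(8, 10)
obs 4: x=0 → posterior Beta(8, 11)
obs 5: x=1 → posterior Beta(9, 11)
obs 6: x=1 → posterior Beta(10, 11)
obs 7: x=1 → posterior Beta(11, 11)
obs 8: x=0 → posterior Beta(11, 12)

10/21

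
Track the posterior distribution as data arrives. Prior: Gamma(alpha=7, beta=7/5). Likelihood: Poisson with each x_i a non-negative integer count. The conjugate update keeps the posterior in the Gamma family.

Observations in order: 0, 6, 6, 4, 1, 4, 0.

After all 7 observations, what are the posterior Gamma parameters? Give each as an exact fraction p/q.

obs 1: x=0 → posterior Gamma(7, 12/5)
obs 2: x=6 → posterior Gamma(13, 17/5)
obs 3: x=6 → posterior Gamma(19, 22/5)
obs 4: x=4 → posterior Gamma(23, 27/5)
obs 5: x=1 → posterior Gamma(24, 32/5)
obs 6: x=4 → posterior Gamma(28, 37/5)
obs 7: x=0 → posterior Gamma(28, 42/5)

alpha=28, beta=42/5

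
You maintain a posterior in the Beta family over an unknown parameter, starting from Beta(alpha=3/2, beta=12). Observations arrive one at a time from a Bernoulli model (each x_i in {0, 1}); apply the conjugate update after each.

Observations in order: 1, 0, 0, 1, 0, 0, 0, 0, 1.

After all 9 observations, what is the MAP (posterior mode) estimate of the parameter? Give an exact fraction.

7/41

obs 1: x=1 → posterior Beta(5/2, 12)
obs 2: x=0 → posterior Beta(5/2, 13)
obs 3: x=0 → posterior Beta(5/2, 14)
obs 4: x=1 → posterior Beta(7/2, 14)
obs 5: x=0 → posterior Beta(7/2, 15)
obs 6: x=0 → posterior Beta(7/2, 16)
obs 7: x=0 → posterior Beta(7/2, 17)
obs 8: x=0 → posterior Beta(7/2, 18)
obs 9: x=1 → posterior Beta(9/2, 18)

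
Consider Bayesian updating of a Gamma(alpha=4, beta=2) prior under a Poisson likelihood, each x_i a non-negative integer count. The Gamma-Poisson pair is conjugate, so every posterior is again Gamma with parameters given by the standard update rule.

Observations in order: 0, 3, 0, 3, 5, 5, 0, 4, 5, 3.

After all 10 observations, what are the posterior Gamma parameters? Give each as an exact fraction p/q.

alpha=32, beta=12

obs 1: x=0 → posterior Gamma(4, 3)
obs 2: x=3 → posterior Gamma(7, 4)
obs 3: x=0 → posterior Gamma(7, 5)
obs 4: x=3 → posterior Gamma(10, 6)
obs 5: x=5 → posterior Gamma(15, 7)
obs 6: x=5 → posterior Gamma(20, 8)
obs 7: x=0 → posterior Gamma(20, 9)
obs 8: x=4 → posterior Gamma(24, 10)
obs 9: x=5 → posterior Gamma(29, 11)
obs 10: x=3 → posterior Gamma(32, 12)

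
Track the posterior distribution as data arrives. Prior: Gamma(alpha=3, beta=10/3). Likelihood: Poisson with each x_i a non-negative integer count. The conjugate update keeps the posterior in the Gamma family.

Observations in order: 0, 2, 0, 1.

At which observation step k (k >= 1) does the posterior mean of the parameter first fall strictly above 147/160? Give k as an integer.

obs 1: x=0 → posterior Gamma(3, 13/3)
obs 2: x=2 → posterior Gamma(5, 16/3)
obs 3: x=0 → posterior Gamma(5, 19/3)
obs 4: x=1 → posterior Gamma(6, 22/3)

k = 2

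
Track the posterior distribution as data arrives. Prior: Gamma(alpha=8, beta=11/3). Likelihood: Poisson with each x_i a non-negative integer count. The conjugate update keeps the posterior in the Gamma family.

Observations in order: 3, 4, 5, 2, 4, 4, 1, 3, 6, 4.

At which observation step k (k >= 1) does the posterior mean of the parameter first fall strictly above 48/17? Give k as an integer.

obs 1: x=3 → posterior Gamma(11, 14/3)
obs 2: x=4 → posterior Gamma(15, 17/3)
obs 3: x=5 → posterior Gamma(20, 20/3)
obs 4: x=2 → posterior Gamma(22, 23/3)
obs 5: x=4 → posterior Gamma(26, 26/3)
obs 6: x=4 → posterior Gamma(30, 29/3)
obs 7: x=1 → posterior Gamma(31, 32/3)
obs 8: x=3 → posterior Gamma(34, 35/3)
obs 9: x=6 → posterior Gamma(40, 38/3)
obs 10: x=4 → posterior Gamma(44, 41/3)

k = 3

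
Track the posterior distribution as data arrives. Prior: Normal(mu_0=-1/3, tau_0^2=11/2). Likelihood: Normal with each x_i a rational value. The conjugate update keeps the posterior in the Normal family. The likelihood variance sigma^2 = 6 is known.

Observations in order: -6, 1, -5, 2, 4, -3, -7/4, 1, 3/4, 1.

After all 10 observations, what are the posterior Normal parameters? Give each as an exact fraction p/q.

mu_0=-35/61, tau_0^2=33/61

obs 1: x=-6 → posterior Normal(-70/23, 66/23)
obs 2: x=1 → posterior Normal(-59/34, 33/17)
obs 3: x=-5 → posterior Normal(-38/15, 22/15)
obs 4: x=2 → posterior Normal(-23/14, 33/28)
obs 5: x=4 → posterior Normal(-48/67, 66/67)
obs 6: x=-3 → posterior Normal(-27/26, 11/13)
obs 7: x=-7/4 → posterior Normal(-401/356, 66/89)
obs 8: x=1 → posterior Normal(-357/400, 33/50)
obs 9: x=3/4 → posterior Normal(-27/37, 22/37)
obs 10: x=1 → posterior Normal(-35/61, 33/61)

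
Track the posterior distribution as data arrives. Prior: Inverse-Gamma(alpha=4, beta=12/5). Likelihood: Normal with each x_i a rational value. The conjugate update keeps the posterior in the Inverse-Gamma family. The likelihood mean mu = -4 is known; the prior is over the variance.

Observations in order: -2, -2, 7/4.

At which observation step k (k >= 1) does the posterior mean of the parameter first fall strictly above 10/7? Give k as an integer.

obs 1: x=-2 → posterior Inverse-Gamma(9/2, 22/5)
obs 2: x=-2 → posterior Inverse-Gamma(5, 32/5)
obs 3: x=7/4 → posterior Inverse-Gamma(11/2, 3669/160)

k = 2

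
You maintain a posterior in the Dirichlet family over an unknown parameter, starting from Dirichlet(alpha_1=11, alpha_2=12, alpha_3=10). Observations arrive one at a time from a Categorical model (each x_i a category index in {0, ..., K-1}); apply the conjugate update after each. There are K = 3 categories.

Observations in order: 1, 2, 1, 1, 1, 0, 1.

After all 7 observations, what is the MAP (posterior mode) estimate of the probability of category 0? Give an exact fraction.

obs 1: x=1 → posterior Dirichlet(11, 13, 10)
obs 2: x=2 → posterior Dirichlet(11, 13, 11)
obs 3: x=1 → posterior Dirichlet(11, 14, 11)
obs 4: x=1 → posterior Dirichlet(11, 15, 11)
obs 5: x=1 → posterior Dirichlet(11, 16, 11)
obs 6: x=0 → posterior Dirichlet(12, 16, 11)
obs 7: x=1 → posterior Dirichlet(12, 17, 11)

11/37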